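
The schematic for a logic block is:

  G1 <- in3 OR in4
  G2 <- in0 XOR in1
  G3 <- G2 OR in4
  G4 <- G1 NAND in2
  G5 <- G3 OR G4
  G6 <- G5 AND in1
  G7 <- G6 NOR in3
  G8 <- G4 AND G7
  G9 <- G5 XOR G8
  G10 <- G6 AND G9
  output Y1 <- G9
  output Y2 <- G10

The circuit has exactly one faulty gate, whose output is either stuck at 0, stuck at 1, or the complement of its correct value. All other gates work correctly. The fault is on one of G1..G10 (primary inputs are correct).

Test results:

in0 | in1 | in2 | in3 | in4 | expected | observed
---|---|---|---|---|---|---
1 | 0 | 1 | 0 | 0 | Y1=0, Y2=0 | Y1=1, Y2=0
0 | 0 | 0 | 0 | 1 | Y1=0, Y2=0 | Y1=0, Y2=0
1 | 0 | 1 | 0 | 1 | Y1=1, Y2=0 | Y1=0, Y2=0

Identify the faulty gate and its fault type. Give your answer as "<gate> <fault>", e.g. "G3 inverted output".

G1 inverted output

Fault-free values for test 1 (in0=1, in1=0, in2=1, in3=0, in4=0): G1=0, G2=1, G3=1, G4=1, G5=1, G6=0, G7=1, G8=1, G9=0, G10=0, giving Y1=0, Y2=0. Observed Y1=1, Y2=0.
Test 1: faults giving observed Y1=1, Y2=0 are {G1 stuck-at-1, G1 inverted output, G4 stuck-at-0, G4 inverted output, G5 stuck-at-0, G5 inverted output, G7 stuck-at-0, G7 inverted output, G8 stuck-at-0, G8 inverted output, G9 stuck-at-1, G9 inverted output}.
Test 2 (in0=0, in1=0, in2=0, in3=0, in4=1): fault-free G1=1, G2=0, G3=1, G4=1, G5=1, G6=0, G7=1, G8=1, G9=0, G10=0 → Y1=0, Y2=0; observed Y1=0, Y2=0. Eliminates G4 stuck-at-0, G4 inverted output, G5 stuck-at-0, G5 inverted output, G7 stuck-at-0, G7 inverted output, G8 stuck-at-0, G8 inverted output, G9 stuck-at-1, G9 inverted output.
Test 3 (in0=1, in1=0, in2=1, in3=0, in4=1): fault-free G1=1, G2=1, G3=1, G4=0, G5=1, G6=0, G7=1, G8=0, G9=1, G10=0 → Y1=1, Y2=0; observed Y1=0, Y2=0. Eliminates G1 stuck-at-1.
Only G1 inverted output is consistent with every test.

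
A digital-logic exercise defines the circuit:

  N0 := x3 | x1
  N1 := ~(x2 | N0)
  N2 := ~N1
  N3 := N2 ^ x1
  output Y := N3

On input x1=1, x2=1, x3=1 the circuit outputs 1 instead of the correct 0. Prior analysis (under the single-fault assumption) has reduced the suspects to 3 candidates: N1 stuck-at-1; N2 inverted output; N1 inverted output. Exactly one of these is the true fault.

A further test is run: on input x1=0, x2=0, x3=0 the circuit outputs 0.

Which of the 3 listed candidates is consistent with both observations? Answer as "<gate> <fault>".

N1 stuck-at-1

Evaluate each candidate on input x1=0, x2=0, x3=0:
  N1 stuck-at-1: N0=0, N1=1 [stuck-at-1], N2=0, N3=0 → 0 — matches
  N2 inverted output: N0=0, N1=1, N2=1 [inverted output], N3=1 → 1 — eliminated
  N1 inverted output: N0=0, N1=0 [inverted output], N2=1, N3=1 → 1 — eliminated
Only N1 stuck-at-1 reproduces the observed 0.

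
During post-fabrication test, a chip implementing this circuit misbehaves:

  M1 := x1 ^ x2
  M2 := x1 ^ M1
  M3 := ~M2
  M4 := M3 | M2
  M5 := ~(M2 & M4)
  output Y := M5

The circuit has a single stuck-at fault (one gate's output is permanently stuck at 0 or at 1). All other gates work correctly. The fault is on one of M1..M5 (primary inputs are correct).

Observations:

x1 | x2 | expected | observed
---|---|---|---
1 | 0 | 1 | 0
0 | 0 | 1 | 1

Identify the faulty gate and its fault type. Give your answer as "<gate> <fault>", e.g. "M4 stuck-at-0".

Fault-free values for test 1 (x1=1, x2=0): M1=1, M2=0, M3=1, M4=1, M5=1, giving Y=1. Observed 0.
Test 1: faults giving observed 0 are {M1 stuck-at-0, M2 stuck-at-1, M5 stuck-at-0}.
Test 2 (x1=0, x2=0): fault-free M1=0, M2=0, M3=1, M4=1, M5=1 → 1; observed 1. Eliminates M2 stuck-at-1, M5 stuck-at-0.
Only M1 stuck-at-0 is consistent with every test.

M1 stuck-at-0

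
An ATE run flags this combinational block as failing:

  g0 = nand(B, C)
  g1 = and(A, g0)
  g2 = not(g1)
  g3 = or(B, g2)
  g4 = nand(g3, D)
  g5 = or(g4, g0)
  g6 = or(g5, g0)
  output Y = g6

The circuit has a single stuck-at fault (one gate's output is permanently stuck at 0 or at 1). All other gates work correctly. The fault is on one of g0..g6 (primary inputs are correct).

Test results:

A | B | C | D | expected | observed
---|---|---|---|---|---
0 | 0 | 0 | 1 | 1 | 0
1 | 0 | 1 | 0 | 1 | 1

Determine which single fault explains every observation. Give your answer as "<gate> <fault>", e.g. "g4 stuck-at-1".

g0 stuck-at-0

Fault-free values for test 1 (A=0, B=0, C=0, D=1): g0=1, g1=0, g2=1, g3=1, g4=0, g5=1, g6=1, giving Y=1. Observed 0.
Test 1: faults giving observed 0 are {g0 stuck-at-0, g6 stuck-at-0}.
Test 2 (A=1, B=0, C=1, D=0): fault-free g0=1, g1=1, g2=0, g3=0, g4=1, g5=1, g6=1 → 1; observed 1. Eliminates g6 stuck-at-0.
Only g0 stuck-at-0 is consistent with every test.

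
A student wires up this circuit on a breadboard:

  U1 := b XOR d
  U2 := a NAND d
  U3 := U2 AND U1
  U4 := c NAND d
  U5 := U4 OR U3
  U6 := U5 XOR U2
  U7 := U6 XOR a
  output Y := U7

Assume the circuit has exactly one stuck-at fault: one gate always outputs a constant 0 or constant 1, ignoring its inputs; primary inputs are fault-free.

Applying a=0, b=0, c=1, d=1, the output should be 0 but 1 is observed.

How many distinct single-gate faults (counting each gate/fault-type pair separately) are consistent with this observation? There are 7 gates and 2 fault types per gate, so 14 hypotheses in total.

5

Fault-free: U1=1, U2=1, U3=1, U4=0, U5=1, U6=0, U7=0 → 0. Observed 1.
  U1 stuck-at-0: output 1 ✓
  U1 stuck-at-1: output 0 ✗
  U2 stuck-at-0: output 0 ✗
  U2 stuck-at-1: output 0 ✗
  U3 stuck-at-0: output 1 ✓
  U3 stuck-at-1: output 0 ✗
  U4 stuck-at-0: output 0 ✗
  U4 stuck-at-1: output 0 ✗
  U5 stuck-at-0: output 1 ✓
  U5 stuck-at-1: output 0 ✗
  U6 stuck-at-0: output 0 ✗
  U6 stuck-at-1: output 1 ✓
  U7 stuck-at-0: output 0 ✗
  U7 stuck-at-1: output 1 ✓
Consistent faults: {U1 stuck-at-0, U3 stuck-at-0, U5 stuck-at-0, U6 stuck-at-1, U7 stuck-at-1} — 5 in all.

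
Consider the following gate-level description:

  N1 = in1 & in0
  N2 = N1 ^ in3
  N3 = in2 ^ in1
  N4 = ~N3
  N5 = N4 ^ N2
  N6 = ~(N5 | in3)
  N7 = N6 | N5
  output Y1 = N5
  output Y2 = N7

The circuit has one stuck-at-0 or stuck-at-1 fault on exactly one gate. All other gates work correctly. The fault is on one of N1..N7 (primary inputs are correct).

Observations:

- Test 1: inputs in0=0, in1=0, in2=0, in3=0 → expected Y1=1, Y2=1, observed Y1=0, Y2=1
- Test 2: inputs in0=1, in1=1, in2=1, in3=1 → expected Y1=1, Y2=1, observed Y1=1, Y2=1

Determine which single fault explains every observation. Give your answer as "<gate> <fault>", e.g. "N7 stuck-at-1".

N1 stuck-at-1

Fault-free values for test 1 (in0=0, in1=0, in2=0, in3=0): N1=0, N2=0, N3=0, N4=1, N5=1, N6=0, N7=1, giving Y1=1, Y2=1. Observed Y1=0, Y2=1.
Test 1: faults giving observed Y1=0, Y2=1 are {N1 stuck-at-1, N2 stuck-at-1, N3 stuck-at-1, N4 stuck-at-0, N5 stuck-at-0}.
Test 2 (in0=1, in1=1, in2=1, in3=1): fault-free N1=1, N2=0, N3=0, N4=1, N5=1, N6=0, N7=1 → Y1=1, Y2=1; observed Y1=1, Y2=1. Eliminates N2 stuck-at-1, N3 stuck-at-1, N4 stuck-at-0, N5 stuck-at-0.
Only N1 stuck-at-1 is consistent with every test.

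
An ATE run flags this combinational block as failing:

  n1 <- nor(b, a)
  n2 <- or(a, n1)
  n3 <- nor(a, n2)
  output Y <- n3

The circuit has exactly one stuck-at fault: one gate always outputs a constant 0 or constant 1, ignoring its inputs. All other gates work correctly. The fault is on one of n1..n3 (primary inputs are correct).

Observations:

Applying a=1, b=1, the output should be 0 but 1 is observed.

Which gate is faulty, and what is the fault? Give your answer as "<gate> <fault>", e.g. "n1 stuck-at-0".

n3 stuck-at-1

Fault-free values for test 1 (a=1, b=1): n1=0, n2=1, n3=0, giving Y=0. Observed 1.
Test 1: faults giving observed 1 are {n3 stuck-at-1}.
Only n3 stuck-at-1 is consistent with every test.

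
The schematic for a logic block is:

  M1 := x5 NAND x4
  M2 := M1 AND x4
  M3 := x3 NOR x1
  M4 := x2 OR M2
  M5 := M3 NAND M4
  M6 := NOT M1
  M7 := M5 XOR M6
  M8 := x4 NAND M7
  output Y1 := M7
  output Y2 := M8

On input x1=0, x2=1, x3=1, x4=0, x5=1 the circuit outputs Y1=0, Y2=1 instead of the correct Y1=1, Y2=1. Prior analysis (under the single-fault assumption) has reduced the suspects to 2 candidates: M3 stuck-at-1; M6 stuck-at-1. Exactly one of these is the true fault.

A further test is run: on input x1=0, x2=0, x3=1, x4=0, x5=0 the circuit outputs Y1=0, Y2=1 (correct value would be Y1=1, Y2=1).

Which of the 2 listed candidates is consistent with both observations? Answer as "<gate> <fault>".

Evaluate each candidate on input x1=0, x2=0, x3=1, x4=0, x5=0:
  M3 stuck-at-1: M1=1, M2=0, M3=1 [stuck-at-1], M4=0, M5=1, M6=0, M7=1, M8=1 → Y1=1, Y2=1 — eliminated
  M6 stuck-at-1: M1=1, M2=0, M3=0, M4=0, M5=1, M6=1 [stuck-at-1], M7=0, M8=1 → Y1=0, Y2=1 — matches
Only M6 stuck-at-1 reproduces the observed Y1=0, Y2=1.

M6 stuck-at-1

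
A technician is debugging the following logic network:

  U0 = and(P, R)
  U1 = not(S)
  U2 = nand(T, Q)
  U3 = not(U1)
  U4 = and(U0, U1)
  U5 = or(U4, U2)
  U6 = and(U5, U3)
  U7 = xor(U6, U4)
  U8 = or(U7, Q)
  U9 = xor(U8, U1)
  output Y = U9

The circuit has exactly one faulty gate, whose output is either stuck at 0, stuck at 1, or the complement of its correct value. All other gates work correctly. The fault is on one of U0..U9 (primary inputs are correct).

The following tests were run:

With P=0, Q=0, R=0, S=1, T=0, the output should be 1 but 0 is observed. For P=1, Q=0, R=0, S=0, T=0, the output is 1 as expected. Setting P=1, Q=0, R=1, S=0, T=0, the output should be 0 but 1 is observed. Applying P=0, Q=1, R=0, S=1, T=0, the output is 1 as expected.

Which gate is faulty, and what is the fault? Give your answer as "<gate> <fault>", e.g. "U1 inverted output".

Fault-free values for test 1 (P=0, Q=0, R=0, S=1, T=0): U0=0, U1=0, U2=1, U3=1, U4=0, U5=1, U6=1, U7=1, U8=1, U9=1, giving Y=1. Observed 0.
Test 1: faults giving observed 0 are {U2 stuck-at-0, U2 inverted output, U3 stuck-at-0, U3 inverted output, U4 stuck-at-1, U4 inverted output, U5 stuck-at-0, U5 inverted output, U6 stuck-at-0, U6 inverted output, U7 stuck-at-0, U7 inverted output, U8 stuck-at-0, U8 inverted output, U9 stuck-at-0, U9 inverted output}.
Test 2 (P=1, Q=0, R=0, S=0, T=0): fault-free U0=0, U1=1, U2=1, U3=0, U4=0, U5=1, U6=0, U7=0, U8=0, U9=1 → 1; observed 1. Eliminates U3 inverted output, U4 stuck-at-1, U4 inverted output, U6 inverted output, U7 inverted output, U8 inverted output, U9 stuck-at-0, U9 inverted output.
Test 3 (P=1, Q=0, R=1, S=0, T=0): fault-free U0=1, U1=1, U2=1, U3=0, U4=1, U5=1, U6=0, U7=1, U8=1, U9=0 → 0; observed 1. Eliminates U2 stuck-at-0, U2 inverted output, U3 stuck-at-0, U5 stuck-at-0, U5 inverted output, U6 stuck-at-0.
Test 4 (P=0, Q=1, R=0, S=1, T=0): fault-free U0=0, U1=0, U2=1, U3=1, U4=0, U5=1, U6=1, U7=1, U8=1, U9=1 → 1; observed 1. Eliminates U8 stuck-at-0.
Only U7 stuck-at-0 is consistent with every test.

U7 stuck-at-0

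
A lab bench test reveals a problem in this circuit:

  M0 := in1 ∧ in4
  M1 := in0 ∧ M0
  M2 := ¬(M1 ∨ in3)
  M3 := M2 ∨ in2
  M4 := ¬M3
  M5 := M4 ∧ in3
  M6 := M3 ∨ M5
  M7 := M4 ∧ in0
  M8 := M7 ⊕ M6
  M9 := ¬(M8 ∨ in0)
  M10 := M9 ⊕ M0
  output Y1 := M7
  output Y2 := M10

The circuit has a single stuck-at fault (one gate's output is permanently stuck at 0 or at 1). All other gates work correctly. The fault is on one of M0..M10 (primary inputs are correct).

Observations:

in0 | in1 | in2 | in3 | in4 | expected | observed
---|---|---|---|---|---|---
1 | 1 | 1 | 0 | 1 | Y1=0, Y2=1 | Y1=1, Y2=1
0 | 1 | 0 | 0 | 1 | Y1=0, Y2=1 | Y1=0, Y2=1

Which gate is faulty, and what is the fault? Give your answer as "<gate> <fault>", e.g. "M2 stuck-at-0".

M4 stuck-at-1

Fault-free values for test 1 (in0=1, in1=1, in2=1, in3=0, in4=1): M0=1, M1=1, M2=0, M3=1, M4=0, M5=0, M6=1, M7=0, M8=1, M9=0, M10=1, giving Y1=0, Y2=1. Observed Y1=1, Y2=1.
Test 1: faults giving observed Y1=1, Y2=1 are {M3 stuck-at-0, M4 stuck-at-1, M7 stuck-at-1}.
Test 2 (in0=0, in1=1, in2=0, in3=0, in4=1): fault-free M0=1, M1=0, M2=1, M3=1, M4=0, M5=0, M6=1, M7=0, M8=1, M9=0, M10=1 → Y1=0, Y2=1; observed Y1=0, Y2=1. Eliminates M3 stuck-at-0, M7 stuck-at-1.
Only M4 stuck-at-1 is consistent with every test.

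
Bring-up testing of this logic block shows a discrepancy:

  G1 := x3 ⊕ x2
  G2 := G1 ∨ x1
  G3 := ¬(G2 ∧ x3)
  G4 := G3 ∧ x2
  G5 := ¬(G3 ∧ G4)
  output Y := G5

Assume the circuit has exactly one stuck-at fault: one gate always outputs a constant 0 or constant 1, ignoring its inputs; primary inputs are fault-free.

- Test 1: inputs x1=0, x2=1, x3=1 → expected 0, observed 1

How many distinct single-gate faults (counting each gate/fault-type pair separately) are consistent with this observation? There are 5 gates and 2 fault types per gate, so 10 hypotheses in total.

Fault-free: G1=0, G2=0, G3=1, G4=1, G5=0 → 0. Observed 1.
  G1 stuck-at-0: output 0 ✗
  G1 stuck-at-1: output 1 ✓
  G2 stuck-at-0: output 0 ✗
  G2 stuck-at-1: output 1 ✓
  G3 stuck-at-0: output 1 ✓
  G3 stuck-at-1: output 0 ✗
  G4 stuck-at-0: output 1 ✓
  G4 stuck-at-1: output 0 ✗
  G5 stuck-at-0: output 0 ✗
  G5 stuck-at-1: output 1 ✓
Consistent faults: {G1 stuck-at-1, G2 stuck-at-1, G3 stuck-at-0, G4 stuck-at-0, G5 stuck-at-1} — 5 in all.

5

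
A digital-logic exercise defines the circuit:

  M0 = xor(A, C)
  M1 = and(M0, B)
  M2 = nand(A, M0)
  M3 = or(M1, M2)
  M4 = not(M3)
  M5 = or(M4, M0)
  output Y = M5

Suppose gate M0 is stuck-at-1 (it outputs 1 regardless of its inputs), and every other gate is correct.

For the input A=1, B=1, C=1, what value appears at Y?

Propagate with M0 forced: M0=1 [stuck-at-1], M1=1, M2=0, M3=1, M4=0, M5=1.
So Y = 1. (Without the fault it would be 0.)

1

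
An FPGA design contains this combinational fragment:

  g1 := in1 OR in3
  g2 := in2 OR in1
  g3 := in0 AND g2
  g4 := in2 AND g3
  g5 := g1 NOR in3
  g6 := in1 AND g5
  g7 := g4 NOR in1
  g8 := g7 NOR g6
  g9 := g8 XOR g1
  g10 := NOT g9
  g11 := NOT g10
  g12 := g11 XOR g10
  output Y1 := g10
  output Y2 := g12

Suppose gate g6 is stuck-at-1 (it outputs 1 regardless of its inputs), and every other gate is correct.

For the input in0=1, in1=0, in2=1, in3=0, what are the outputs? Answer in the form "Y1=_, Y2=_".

Propagate with g6 forced: g1=0, g2=1, g3=1, g4=1, g5=1, g6=1 [stuck-at-1], g7=0, g8=0, g9=0, g10=1, g11=0, g12=1.
So the outputs are Y1=1, Y2=1. (Without the fault they would be Y1=0, Y2=1.)

Y1=1, Y2=1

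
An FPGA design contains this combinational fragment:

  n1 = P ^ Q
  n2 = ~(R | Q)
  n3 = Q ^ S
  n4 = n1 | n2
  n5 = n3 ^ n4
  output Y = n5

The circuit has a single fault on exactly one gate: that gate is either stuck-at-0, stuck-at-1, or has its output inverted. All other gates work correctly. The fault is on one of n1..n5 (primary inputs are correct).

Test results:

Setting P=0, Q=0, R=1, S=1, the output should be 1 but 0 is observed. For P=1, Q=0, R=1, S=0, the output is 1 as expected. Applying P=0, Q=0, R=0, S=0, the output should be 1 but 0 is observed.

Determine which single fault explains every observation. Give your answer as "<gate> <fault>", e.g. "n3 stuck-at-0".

n2 inverted output

Fault-free values for test 1 (P=0, Q=0, R=1, S=1): n1=0, n2=0, n3=1, n4=0, n5=1, giving Y=1. Observed 0.
Test 1: faults giving observed 0 are {n1 stuck-at-1, n1 inverted output, n2 stuck-at-1, n2 inverted output, n3 stuck-at-0, n3 inverted output, n4 stuck-at-1, n4 inverted output, n5 stuck-at-0, n5 inverted output}.
Test 2 (P=1, Q=0, R=1, S=0): fault-free n1=1, n2=0, n3=0, n4=1, n5=1 → 1; observed 1. Eliminates n1 inverted output, n3 inverted output, n4 inverted output, n5 stuck-at-0, n5 inverted output.
Test 3 (P=0, Q=0, R=0, S=0): fault-free n1=0, n2=1, n3=0, n4=1, n5=1 → 1; observed 0. Eliminates n1 stuck-at-1, n2 stuck-at-1, n3 stuck-at-0, n4 stuck-at-1.
Only n2 inverted output is consistent with every test.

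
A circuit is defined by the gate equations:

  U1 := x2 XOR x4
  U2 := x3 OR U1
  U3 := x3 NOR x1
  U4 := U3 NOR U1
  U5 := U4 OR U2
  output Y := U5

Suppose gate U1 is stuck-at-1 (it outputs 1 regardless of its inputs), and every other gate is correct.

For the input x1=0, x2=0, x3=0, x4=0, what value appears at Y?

Propagate with U1 forced: U1=1 [stuck-at-1], U2=1, U3=1, U4=0, U5=1.
So Y = 1. (Without the fault it would be 0.)

1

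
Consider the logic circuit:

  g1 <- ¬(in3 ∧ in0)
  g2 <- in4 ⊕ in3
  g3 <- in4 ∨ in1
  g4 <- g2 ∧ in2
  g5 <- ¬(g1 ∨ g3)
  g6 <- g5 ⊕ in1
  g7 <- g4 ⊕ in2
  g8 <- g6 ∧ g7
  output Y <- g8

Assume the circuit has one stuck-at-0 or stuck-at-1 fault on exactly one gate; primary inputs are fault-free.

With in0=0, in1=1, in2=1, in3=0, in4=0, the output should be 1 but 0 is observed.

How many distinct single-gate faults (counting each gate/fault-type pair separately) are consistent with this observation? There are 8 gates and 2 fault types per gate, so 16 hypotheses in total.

6

Fault-free: g1=1, g2=0, g3=1, g4=0, g5=0, g6=1, g7=1, g8=1 → 1. Observed 0.
  g1: none of the 2 fault types match ✗
  g2: stuck-at-1 ✓; others ✗
  g3: none of the 2 fault types match ✗
  g4: stuck-at-1 ✓; others ✗
  g5: stuck-at-1 ✓; others ✗
  g6: stuck-at-0 ✓; others ✗
  g7: stuck-at-0 ✓; others ✗
  g8: stuck-at-0 ✓; others ✗
Consistent faults: {g2 stuck-at-1, g4 stuck-at-1, g5 stuck-at-1, g6 stuck-at-0, g7 stuck-at-0, g8 stuck-at-0} — 6 in all.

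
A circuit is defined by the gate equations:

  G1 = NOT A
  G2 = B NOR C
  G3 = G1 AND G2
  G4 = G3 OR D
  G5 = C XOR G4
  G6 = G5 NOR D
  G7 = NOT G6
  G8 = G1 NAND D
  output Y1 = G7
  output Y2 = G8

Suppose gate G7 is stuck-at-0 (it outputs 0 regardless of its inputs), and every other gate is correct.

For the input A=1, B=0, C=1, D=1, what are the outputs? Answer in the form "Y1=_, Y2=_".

Propagate with G7 forced: G1=0, G2=0, G3=0, G4=1, G5=0, G6=0, G7=0 [stuck-at-0], G8=1.
So the outputs are Y1=0, Y2=1. (Without the fault they would be Y1=1, Y2=1.)

Y1=0, Y2=1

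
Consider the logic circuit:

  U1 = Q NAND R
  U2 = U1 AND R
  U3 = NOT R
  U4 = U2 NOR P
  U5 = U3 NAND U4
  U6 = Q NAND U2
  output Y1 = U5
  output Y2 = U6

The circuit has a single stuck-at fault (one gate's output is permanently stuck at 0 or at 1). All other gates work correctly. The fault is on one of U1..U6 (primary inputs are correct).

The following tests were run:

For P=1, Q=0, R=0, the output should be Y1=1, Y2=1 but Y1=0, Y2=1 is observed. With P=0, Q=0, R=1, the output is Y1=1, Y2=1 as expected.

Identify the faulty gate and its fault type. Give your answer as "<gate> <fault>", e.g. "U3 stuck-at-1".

Fault-free values for test 1 (P=1, Q=0, R=0): U1=1, U2=0, U3=1, U4=0, U5=1, U6=1, giving Y1=1, Y2=1. Observed Y1=0, Y2=1.
Test 1: faults giving observed Y1=0, Y2=1 are {U4 stuck-at-1, U5 stuck-at-0}.
Test 2 (P=0, Q=0, R=1): fault-free U1=1, U2=1, U3=0, U4=0, U5=1, U6=1 → Y1=1, Y2=1; observed Y1=1, Y2=1. Eliminates U5 stuck-at-0.
Only U4 stuck-at-1 is consistent with every test.

U4 stuck-at-1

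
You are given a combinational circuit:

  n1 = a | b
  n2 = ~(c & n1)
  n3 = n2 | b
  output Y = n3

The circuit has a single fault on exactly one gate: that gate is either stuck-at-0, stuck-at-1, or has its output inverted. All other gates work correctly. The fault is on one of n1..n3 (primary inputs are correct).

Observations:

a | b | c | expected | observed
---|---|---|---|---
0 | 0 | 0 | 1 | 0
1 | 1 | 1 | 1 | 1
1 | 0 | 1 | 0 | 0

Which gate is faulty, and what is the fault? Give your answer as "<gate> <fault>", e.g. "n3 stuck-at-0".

Fault-free values for test 1 (a=0, b=0, c=0): n1=0, n2=1, n3=1, giving Y=1. Observed 0.
Test 1: faults giving observed 0 are {n2 stuck-at-0, n2 inverted output, n3 stuck-at-0, n3 inverted output}.
Test 2 (a=1, b=1, c=1): fault-free n1=1, n2=0, n3=1 → 1; observed 1. Eliminates n3 stuck-at-0, n3 inverted output.
Test 3 (a=1, b=0, c=1): fault-free n1=1, n2=0, n3=0 → 0; observed 0. Eliminates n2 inverted output.
Only n2 stuck-at-0 is consistent with every test.

n2 stuck-at-0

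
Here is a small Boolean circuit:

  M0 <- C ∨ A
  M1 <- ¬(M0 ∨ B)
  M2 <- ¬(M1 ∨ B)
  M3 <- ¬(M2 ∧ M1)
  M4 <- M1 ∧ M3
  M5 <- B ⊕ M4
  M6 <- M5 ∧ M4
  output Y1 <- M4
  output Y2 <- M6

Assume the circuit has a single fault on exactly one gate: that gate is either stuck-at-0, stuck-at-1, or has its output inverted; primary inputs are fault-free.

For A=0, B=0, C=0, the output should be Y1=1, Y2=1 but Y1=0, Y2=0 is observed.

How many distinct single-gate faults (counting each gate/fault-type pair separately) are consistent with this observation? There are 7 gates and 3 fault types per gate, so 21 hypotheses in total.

10

Fault-free: M0=0, M1=1, M2=0, M3=1, M4=1, M5=1, M6=1 → Y1=1, Y2=1. Observed Y1=0, Y2=0.
  M0: stuck-at-1, inverted output ✓; others ✗
  M1: stuck-at-0, inverted output ✓; others ✗
  M2: stuck-at-1, inverted output ✓; others ✗
  M3: stuck-at-0, inverted output ✓; others ✗
  M4: stuck-at-0, inverted output ✓; others ✗
  M5: none of the 3 fault types match ✗
  M6: none of the 3 fault types match ✗
Consistent faults: {M0 stuck-at-1, M0 inverted output, M1 stuck-at-0, M1 inverted output, M2 stuck-at-1, M2 inverted output, M3 stuck-at-0, M3 inverted output, M4 stuck-at-0, M4 inverted output} — 10 in all.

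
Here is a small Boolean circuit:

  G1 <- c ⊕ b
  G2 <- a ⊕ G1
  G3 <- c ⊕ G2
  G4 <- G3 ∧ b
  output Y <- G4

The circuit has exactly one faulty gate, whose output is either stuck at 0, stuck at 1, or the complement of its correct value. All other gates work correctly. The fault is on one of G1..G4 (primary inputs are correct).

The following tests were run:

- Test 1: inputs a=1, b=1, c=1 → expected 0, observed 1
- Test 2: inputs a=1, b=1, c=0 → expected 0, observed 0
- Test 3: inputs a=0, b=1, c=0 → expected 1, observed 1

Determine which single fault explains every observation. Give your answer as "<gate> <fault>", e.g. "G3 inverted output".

Fault-free values for test 1 (a=1, b=1, c=1): G1=0, G2=1, G3=0, G4=0, giving Y=0. Observed 1.
Test 1: faults giving observed 1 are {G1 stuck-at-1, G1 inverted output, G2 stuck-at-0, G2 inverted output, G3 stuck-at-1, G3 inverted output, G4 stuck-at-1, G4 inverted output}.
Test 2 (a=1, b=1, c=0): fault-free G1=1, G2=0, G3=0, G4=0 → 0; observed 0. Eliminates G1 inverted output, G2 inverted output, G3 stuck-at-1, G3 inverted output, G4 stuck-at-1, G4 inverted output.
Test 3 (a=0, b=1, c=0): fault-free G1=1, G2=1, G3=1, G4=1 → 1; observed 1. Eliminates G2 stuck-at-0.
Only G1 stuck-at-1 is consistent with every test.

G1 stuck-at-1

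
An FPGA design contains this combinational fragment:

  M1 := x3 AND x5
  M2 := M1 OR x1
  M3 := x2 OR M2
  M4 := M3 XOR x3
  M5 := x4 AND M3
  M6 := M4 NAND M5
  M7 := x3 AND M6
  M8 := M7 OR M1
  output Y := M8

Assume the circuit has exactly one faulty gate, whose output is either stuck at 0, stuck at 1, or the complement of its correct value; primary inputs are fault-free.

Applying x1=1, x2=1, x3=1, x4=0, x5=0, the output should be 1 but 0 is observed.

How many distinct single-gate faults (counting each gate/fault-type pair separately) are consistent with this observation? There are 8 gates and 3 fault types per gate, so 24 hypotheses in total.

6

Fault-free: M1=0, M2=1, M3=1, M4=0, M5=0, M6=1, M7=1, M8=1 → 1. Observed 0.
  M1: none of the 3 fault types match ✗
  M2: none of the 3 fault types match ✗
  M3: none of the 3 fault types match ✗
  M4: none of the 3 fault types match ✗
  M5: none of the 3 fault types match ✗
  M6: stuck-at-0, inverted output ✓; others ✗
  M7: stuck-at-0, inverted output ✓; others ✗
  M8: stuck-at-0, inverted output ✓; others ✗
Consistent faults: {M6 stuck-at-0, M6 inverted output, M7 stuck-at-0, M7 inverted output, M8 stuck-at-0, M8 inverted output} — 6 in all.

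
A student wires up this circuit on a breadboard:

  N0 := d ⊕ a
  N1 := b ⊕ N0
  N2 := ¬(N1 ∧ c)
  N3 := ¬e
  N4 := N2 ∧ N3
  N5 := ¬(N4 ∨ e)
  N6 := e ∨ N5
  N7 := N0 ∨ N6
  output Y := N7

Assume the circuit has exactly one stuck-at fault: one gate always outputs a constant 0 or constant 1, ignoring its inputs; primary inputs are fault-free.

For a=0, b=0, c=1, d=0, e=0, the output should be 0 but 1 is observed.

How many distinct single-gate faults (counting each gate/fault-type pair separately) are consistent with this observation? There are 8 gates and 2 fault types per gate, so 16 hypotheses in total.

8

Fault-free: N0=0, N1=0, N2=1, N3=1, N4=1, N5=0, N6=0, N7=0 → 0. Observed 1.
  N0: stuck-at-1 ✓; others ✗
  N1: stuck-at-1 ✓; others ✗
  N2: stuck-at-0 ✓; others ✗
  N3: stuck-at-0 ✓; others ✗
  N4: stuck-at-0 ✓; others ✗
  N5: stuck-at-1 ✓; others ✗
  N6: stuck-at-1 ✓; others ✗
  N7: stuck-at-1 ✓; others ✗
Consistent faults: {N0 stuck-at-1, N1 stuck-at-1, N2 stuck-at-0, N3 stuck-at-0, N4 stuck-at-0, N5 stuck-at-1, N6 stuck-at-1, N7 stuck-at-1} — 8 in all.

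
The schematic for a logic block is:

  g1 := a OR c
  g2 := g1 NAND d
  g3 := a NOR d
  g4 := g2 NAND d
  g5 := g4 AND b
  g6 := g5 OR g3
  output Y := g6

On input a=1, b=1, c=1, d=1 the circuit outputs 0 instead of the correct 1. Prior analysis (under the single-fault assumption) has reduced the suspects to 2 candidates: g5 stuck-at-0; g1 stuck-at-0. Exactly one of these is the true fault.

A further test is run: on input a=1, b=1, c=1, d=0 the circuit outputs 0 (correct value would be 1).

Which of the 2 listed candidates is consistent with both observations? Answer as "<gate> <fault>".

g5 stuck-at-0

Evaluate each candidate on input a=1, b=1, c=1, d=0:
  g5 stuck-at-0: g1=1, g2=1, g3=0, g4=1, g5=0 [stuck-at-0], g6=0 → 0 — matches
  g1 stuck-at-0: g1=0 [stuck-at-0], g2=1, g3=0, g4=1, g5=1, g6=1 → 1 — eliminated
Only g5 stuck-at-0 reproduces the observed 0.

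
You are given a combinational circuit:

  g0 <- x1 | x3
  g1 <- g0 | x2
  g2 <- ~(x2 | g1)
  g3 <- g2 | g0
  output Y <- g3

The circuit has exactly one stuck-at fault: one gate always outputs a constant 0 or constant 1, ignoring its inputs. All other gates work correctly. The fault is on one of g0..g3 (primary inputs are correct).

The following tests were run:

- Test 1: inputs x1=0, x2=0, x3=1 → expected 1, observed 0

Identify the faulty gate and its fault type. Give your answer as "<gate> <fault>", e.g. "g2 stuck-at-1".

g3 stuck-at-0

Fault-free values for test 1 (x1=0, x2=0, x3=1): g0=1, g1=1, g2=0, g3=1, giving Y=1. Observed 0.
Test 1: faults giving observed 0 are {g3 stuck-at-0}.
Only g3 stuck-at-0 is consistent with every test.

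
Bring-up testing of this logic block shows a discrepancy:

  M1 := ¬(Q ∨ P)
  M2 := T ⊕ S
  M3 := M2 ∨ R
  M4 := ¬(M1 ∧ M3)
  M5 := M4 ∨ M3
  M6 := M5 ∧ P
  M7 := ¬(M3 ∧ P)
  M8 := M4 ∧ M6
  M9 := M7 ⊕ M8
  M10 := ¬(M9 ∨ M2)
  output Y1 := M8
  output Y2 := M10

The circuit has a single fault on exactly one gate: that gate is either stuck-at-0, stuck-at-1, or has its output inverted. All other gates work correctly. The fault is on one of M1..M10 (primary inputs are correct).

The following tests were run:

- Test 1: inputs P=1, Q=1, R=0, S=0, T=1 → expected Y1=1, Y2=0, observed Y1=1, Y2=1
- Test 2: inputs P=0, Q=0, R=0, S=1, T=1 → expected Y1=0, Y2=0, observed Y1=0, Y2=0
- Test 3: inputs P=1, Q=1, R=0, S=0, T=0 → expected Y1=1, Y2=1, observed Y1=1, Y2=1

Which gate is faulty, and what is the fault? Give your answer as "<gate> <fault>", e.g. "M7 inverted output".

M2 stuck-at-0

Fault-free values for test 1 (P=1, Q=1, R=0, S=0, T=1): M1=0, M2=1, M3=1, M4=1, M5=1, M6=1, M7=0, M8=1, M9=1, M10=0, giving Y1=1, Y2=0. Observed Y1=1, Y2=1.
Test 1: faults giving observed Y1=1, Y2=1 are {M2 stuck-at-0, M2 inverted output, M10 stuck-at-1, M10 inverted output}.
Test 2 (P=0, Q=0, R=0, S=1, T=1): fault-free M1=1, M2=0, M3=0, M4=1, M5=1, M6=0, M7=1, M8=0, M9=1, M10=0 → Y1=0, Y2=0; observed Y1=0, Y2=0. Eliminates M10 stuck-at-1, M10 inverted output.
Test 3 (P=1, Q=1, R=0, S=0, T=0): fault-free M1=0, M2=0, M3=0, M4=1, M5=1, M6=1, M7=1, M8=1, M9=0, M10=1 → Y1=1, Y2=1; observed Y1=1, Y2=1. Eliminates M2 inverted output.
Only M2 stuck-at-0 is consistent with every test.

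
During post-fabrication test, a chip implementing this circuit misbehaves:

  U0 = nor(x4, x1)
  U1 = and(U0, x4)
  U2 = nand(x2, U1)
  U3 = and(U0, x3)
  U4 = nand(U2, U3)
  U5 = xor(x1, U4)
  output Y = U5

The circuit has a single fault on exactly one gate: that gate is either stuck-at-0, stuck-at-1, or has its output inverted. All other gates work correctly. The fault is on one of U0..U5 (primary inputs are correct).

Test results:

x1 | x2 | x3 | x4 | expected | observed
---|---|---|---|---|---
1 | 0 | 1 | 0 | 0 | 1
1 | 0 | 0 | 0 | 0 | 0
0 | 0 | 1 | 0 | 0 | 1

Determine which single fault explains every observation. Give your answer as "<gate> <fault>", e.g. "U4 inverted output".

U0 inverted output

Fault-free values for test 1 (x1=1, x2=0, x3=1, x4=0): U0=0, U1=0, U2=1, U3=0, U4=1, U5=0, giving Y=0. Observed 1.
Test 1: faults giving observed 1 are {U0 stuck-at-1, U0 inverted output, U3 stuck-at-1, U3 inverted output, U4 stuck-at-0, U4 inverted output, U5 stuck-at-1, U5 inverted output}.
Test 2 (x1=1, x2=0, x3=0, x4=0): fault-free U0=0, U1=0, U2=1, U3=0, U4=1, U5=0 → 0; observed 0. Eliminates U3 stuck-at-1, U3 inverted output, U4 stuck-at-0, U4 inverted output, U5 stuck-at-1, U5 inverted output.
Test 3 (x1=0, x2=0, x3=1, x4=0): fault-free U0=1, U1=0, U2=1, U3=1, U4=0, U5=0 → 0; observed 1. Eliminates U0 stuck-at-1.
Only U0 inverted output is consistent with every test.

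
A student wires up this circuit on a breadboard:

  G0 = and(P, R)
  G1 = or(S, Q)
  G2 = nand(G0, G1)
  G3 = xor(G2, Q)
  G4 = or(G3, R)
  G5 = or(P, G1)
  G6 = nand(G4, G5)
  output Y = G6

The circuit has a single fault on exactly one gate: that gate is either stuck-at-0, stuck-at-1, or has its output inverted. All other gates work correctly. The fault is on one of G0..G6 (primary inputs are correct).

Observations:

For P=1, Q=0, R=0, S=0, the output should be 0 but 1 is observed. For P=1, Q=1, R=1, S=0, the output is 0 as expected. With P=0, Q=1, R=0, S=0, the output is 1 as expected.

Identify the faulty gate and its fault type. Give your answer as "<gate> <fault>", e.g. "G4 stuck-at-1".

G3 stuck-at-0

Fault-free values for test 1 (P=1, Q=0, R=0, S=0): G0=0, G1=0, G2=1, G3=1, G4=1, G5=1, G6=0, giving Y=0. Observed 1.
Test 1: faults giving observed 1 are {G2 stuck-at-0, G2 inverted output, G3 stuck-at-0, G3 inverted output, G4 stuck-at-0, G4 inverted output, G5 stuck-at-0, G5 inverted output, G6 stuck-at-1, G6 inverted output}.
Test 2 (P=1, Q=1, R=1, S=0): fault-free G0=1, G1=1, G2=0, G3=1, G4=1, G5=1, G6=0 → 0; observed 0. Eliminates G4 stuck-at-0, G4 inverted output, G5 stuck-at-0, G5 inverted output, G6 stuck-at-1, G6 inverted output.
Test 3 (P=0, Q=1, R=0, S=0): fault-free G0=0, G1=1, G2=1, G3=0, G4=0, G5=1, G6=1 → 1; observed 1. Eliminates G2 stuck-at-0, G2 inverted output, G3 inverted output.
Only G3 stuck-at-0 is consistent with every test.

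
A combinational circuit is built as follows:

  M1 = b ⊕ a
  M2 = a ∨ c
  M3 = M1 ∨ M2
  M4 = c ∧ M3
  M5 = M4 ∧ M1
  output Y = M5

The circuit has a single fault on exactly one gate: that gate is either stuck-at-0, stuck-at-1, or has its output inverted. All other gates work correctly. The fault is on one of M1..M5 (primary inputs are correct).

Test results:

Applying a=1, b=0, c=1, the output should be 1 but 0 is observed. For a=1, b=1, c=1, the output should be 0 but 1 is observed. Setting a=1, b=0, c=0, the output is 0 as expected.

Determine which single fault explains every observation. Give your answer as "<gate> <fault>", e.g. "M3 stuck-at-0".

M1 inverted output

Fault-free values for test 1 (a=1, b=0, c=1): M1=1, M2=1, M3=1, M4=1, M5=1, giving Y=1. Observed 0.
Test 1: faults giving observed 0 are {M1 stuck-at-0, M1 inverted output, M3 stuck-at-0, M3 inverted output, M4 stuck-at-0, M4 inverted output, M5 stuck-at-0, M5 inverted output}.
Test 2 (a=1, b=1, c=1): fault-free M1=0, M2=1, M3=1, M4=1, M5=0 → 0; observed 1. Eliminates M1 stuck-at-0, M3 stuck-at-0, M3 inverted output, M4 stuck-at-0, M4 inverted output, M5 stuck-at-0.
Test 3 (a=1, b=0, c=0): fault-free M1=1, M2=1, M3=1, M4=0, M5=0 → 0; observed 0. Eliminates M5 inverted output.
Only M1 inverted output is consistent with every test.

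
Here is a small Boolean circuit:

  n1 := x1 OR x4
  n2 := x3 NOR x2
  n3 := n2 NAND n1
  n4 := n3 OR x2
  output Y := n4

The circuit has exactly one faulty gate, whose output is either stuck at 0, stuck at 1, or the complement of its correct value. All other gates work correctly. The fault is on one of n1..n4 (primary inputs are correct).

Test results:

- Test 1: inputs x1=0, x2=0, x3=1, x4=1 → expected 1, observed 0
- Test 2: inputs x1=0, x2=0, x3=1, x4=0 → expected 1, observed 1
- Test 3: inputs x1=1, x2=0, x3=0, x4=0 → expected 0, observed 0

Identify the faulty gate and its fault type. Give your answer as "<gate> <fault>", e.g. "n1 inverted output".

Fault-free values for test 1 (x1=0, x2=0, x3=1, x4=1): n1=1, n2=0, n3=1, n4=1, giving Y=1. Observed 0.
Test 1: faults giving observed 0 are {n2 stuck-at-1, n2 inverted output, n3 stuck-at-0, n3 inverted output, n4 stuck-at-0, n4 inverted output}.
Test 2 (x1=0, x2=0, x3=1, x4=0): fault-free n1=0, n2=0, n3=1, n4=1 → 1; observed 1. Eliminates n3 stuck-at-0, n3 inverted output, n4 stuck-at-0, n4 inverted output.
Test 3 (x1=1, x2=0, x3=0, x4=0): fault-free n1=1, n2=1, n3=0, n4=0 → 0; observed 0. Eliminates n2 inverted output.
Only n2 stuck-at-1 is consistent with every test.

n2 stuck-at-1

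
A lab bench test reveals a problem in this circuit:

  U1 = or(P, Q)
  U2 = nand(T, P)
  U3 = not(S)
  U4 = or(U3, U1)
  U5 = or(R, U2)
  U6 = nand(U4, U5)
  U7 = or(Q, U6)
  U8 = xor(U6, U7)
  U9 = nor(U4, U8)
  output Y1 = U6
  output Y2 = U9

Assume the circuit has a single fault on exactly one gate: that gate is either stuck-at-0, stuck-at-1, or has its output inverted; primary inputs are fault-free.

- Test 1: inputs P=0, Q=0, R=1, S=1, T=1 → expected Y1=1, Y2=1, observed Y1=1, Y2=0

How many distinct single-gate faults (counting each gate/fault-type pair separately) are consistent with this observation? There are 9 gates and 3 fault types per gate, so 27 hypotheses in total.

6

Fault-free: U1=0, U2=1, U3=0, U4=0, U5=1, U6=1, U7=1, U8=0, U9=1 → Y1=1, Y2=1. Observed Y1=1, Y2=0.
  U1: none of the 3 fault types match ✗
  U2: none of the 3 fault types match ✗
  U3: none of the 3 fault types match ✗
  U4: none of the 3 fault types match ✗
  U5: none of the 3 fault types match ✗
  U6: none of the 3 fault types match ✗
  U7: stuck-at-0, inverted output ✓; others ✗
  U8: stuck-at-1, inverted output ✓; others ✗
  U9: stuck-at-0, inverted output ✓; others ✗
Consistent faults: {U7 stuck-at-0, U7 inverted output, U8 stuck-at-1, U8 inverted output, U9 stuck-at-0, U9 inverted output} — 6 in all.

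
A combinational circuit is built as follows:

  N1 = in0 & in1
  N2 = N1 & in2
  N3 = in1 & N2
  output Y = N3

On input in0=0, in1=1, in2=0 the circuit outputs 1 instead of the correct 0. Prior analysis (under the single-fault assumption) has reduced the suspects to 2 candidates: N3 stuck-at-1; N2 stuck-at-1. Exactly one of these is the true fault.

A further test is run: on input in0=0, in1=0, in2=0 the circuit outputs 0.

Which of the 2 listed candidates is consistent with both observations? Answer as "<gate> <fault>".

N2 stuck-at-1

Evaluate each candidate on input in0=0, in1=0, in2=0:
  N3 stuck-at-1: N1=0, N2=0, N3=1 [stuck-at-1] → 1 — eliminated
  N2 stuck-at-1: N1=0, N2=1 [stuck-at-1], N3=0 → 0 — matches
Only N2 stuck-at-1 reproduces the observed 0.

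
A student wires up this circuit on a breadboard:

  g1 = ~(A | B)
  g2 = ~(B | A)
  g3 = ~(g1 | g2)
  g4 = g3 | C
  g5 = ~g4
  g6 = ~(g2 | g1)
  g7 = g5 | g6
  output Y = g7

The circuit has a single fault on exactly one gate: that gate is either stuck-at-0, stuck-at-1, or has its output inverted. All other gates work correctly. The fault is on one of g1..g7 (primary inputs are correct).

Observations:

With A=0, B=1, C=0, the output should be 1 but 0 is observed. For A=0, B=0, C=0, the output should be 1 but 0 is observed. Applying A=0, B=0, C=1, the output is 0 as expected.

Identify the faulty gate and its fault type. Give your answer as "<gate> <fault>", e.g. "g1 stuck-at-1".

g7 stuck-at-0

Fault-free values for test 1 (A=0, B=1, C=0): g1=0, g2=0, g3=1, g4=1, g5=0, g6=1, g7=1, giving Y=1. Observed 0.
Test 1: faults giving observed 0 are {g6 stuck-at-0, g6 inverted output, g7 stuck-at-0, g7 inverted output}.
Test 2 (A=0, B=0, C=0): fault-free g1=1, g2=1, g3=0, g4=0, g5=1, g6=0, g7=1 → 1; observed 0. Eliminates g6 stuck-at-0, g6 inverted output.
Test 3 (A=0, B=0, C=1): fault-free g1=1, g2=1, g3=0, g4=1, g5=0, g6=0, g7=0 → 0; observed 0. Eliminates g7 inverted output.
Only g7 stuck-at-0 is consistent with every test.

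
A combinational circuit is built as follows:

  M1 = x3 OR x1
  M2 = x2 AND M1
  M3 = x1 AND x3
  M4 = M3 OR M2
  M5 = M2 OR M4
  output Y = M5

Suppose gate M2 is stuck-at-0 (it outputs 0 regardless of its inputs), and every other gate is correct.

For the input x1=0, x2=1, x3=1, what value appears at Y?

Propagate with M2 forced: M1=1, M2=0 [stuck-at-0], M3=0, M4=0, M5=0.
So Y = 0. (Without the fault it would be 1.)

0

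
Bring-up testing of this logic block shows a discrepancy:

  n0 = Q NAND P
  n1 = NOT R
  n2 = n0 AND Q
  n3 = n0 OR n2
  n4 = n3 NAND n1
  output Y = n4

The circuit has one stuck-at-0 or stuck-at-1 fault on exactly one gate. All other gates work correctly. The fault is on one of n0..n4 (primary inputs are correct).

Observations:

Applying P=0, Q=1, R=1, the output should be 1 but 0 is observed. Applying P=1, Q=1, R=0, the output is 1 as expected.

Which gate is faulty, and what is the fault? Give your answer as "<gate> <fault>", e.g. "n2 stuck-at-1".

n1 stuck-at-1

Fault-free values for test 1 (P=0, Q=1, R=1): n0=1, n1=0, n2=1, n3=1, n4=1, giving Y=1. Observed 0.
Test 1: faults giving observed 0 are {n1 stuck-at-1, n4 stuck-at-0}.
Test 2 (P=1, Q=1, R=0): fault-free n0=0, n1=1, n2=0, n3=0, n4=1 → 1; observed 1. Eliminates n4 stuck-at-0.
Only n1 stuck-at-1 is consistent with every test.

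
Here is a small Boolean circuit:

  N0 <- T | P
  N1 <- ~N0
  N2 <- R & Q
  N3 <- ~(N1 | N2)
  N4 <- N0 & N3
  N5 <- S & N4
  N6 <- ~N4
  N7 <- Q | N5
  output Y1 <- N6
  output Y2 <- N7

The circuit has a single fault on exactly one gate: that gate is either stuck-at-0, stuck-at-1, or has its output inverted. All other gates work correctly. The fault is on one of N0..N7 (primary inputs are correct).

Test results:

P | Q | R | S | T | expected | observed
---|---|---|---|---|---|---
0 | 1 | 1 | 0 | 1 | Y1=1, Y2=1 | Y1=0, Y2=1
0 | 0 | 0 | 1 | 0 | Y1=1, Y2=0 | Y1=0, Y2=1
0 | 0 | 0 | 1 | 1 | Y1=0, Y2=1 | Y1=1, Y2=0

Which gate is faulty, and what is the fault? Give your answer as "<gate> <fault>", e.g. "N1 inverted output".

Fault-free values for test 1 (P=0, Q=1, R=1, S=0, T=1): N0=1, N1=0, N2=1, N3=0, N4=0, N5=0, N6=1, N7=1, giving Y1=1, Y2=1. Observed Y1=0, Y2=1.
Test 1: faults giving observed Y1=0, Y2=1 are {N2 stuck-at-0, N2 inverted output, N3 stuck-at-1, N3 inverted output, N4 stuck-at-1, N4 inverted output, N6 stuck-at-0, N6 inverted output}.
Test 2 (P=0, Q=0, R=0, S=1, T=0): fault-free N0=0, N1=1, N2=0, N3=0, N4=0, N5=0, N6=1, N7=0 → Y1=1, Y2=0; observed Y1=0, Y2=1. Eliminates N2 stuck-at-0, N2 inverted output, N3 stuck-at-1, N3 inverted output, N6 stuck-at-0, N6 inverted output.
Test 3 (P=0, Q=0, R=0, S=1, T=1): fault-free N0=1, N1=0, N2=0, N3=1, N4=1, N5=1, N6=0, N7=1 → Y1=0, Y2=1; observed Y1=1, Y2=0. Eliminates N4 stuck-at-1.
Only N4 inverted output is consistent with every test.

N4 inverted output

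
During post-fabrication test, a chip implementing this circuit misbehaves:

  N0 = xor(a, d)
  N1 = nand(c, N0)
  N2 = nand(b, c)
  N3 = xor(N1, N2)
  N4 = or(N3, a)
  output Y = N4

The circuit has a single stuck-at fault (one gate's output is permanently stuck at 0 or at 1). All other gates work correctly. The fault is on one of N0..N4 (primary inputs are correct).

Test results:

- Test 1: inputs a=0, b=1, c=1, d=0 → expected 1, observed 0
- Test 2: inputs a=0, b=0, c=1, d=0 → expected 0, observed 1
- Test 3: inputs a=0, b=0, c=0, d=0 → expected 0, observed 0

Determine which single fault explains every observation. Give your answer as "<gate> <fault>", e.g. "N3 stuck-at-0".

Fault-free values for test 1 (a=0, b=1, c=1, d=0): N0=0, N1=1, N2=0, N3=1, N4=1, giving Y=1. Observed 0.
Test 1: faults giving observed 0 are {N0 stuck-at-1, N1 stuck-at-0, N2 stuck-at-1, N3 stuck-at-0, N4 stuck-at-0}.
Test 2 (a=0, b=0, c=1, d=0): fault-free N0=0, N1=1, N2=1, N3=0, N4=0 → 0; observed 1. Eliminates N2 stuck-at-1, N3 stuck-at-0, N4 stuck-at-0.
Test 3 (a=0, b=0, c=0, d=0): fault-free N0=0, N1=1, N2=1, N3=0, N4=0 → 0; observed 0. Eliminates N1 stuck-at-0.
Only N0 stuck-at-1 is consistent with every test.

N0 stuck-at-1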